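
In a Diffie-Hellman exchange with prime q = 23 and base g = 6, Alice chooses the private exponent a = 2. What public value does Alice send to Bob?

13

Public value = 6^2 mod 23.
6^1 ≡ 6 (mod 23)
6^2 = (6^1)^2 ≡ 6^2 = 36 ≡ 13 (mod 23)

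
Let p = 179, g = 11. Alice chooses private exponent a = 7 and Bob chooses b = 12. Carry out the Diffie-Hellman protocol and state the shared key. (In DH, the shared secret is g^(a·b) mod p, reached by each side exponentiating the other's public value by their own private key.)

95

Bob sends B = g^b mod p = 11^12 mod 179.
11^1 ≡ 11 (mod 179)
11^2 = (11^1)^2 ≡ 11^2 = 121 ≡ 121 (mod 179)
11^4 = (11^2)^2 ≡ 121^2 = 14641 ≡ 142 (mod 179)
11^8 = (11^4)^2 ≡ 142^2 = 20164 ≡ 116 (mod 179)
11^12 = 11^8 · 11^4 ≡ 116 · 142 ≡ 4 (mod 179).
So B = 4. Alice then computes K = B^a mod p = 4^7 mod 179.
4^1 ≡ 4 (mod 179)
4^2 = (4^1)^2 ≡ 4^2 = 16 ≡ 16 (mod 179)
4^4 = (4^2)^2 ≡ 16^2 = 256 ≡ 77 (mod 179)
4^7 = 4^4 · 4^2 · 4^1 ≡ 77 · 16 · 4 ≡ 95 (mod 179).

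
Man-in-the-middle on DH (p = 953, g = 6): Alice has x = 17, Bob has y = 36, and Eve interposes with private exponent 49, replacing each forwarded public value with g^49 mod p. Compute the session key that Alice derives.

797

Alice receives Eve's public value M = 6^49 mod 953 instead of the honest one.
6^1 ≡ 6 (mod 953)
6^2 = (6^1)^2 ≡ 6^2 = 36 ≡ 36 (mod 953)
6^4 = (6^2)^2 ≡ 36^2 = 1296 ≡ 343 (mod 953)
6^8 = (6^4)^2 ≡ 343^2 = 117649 ≡ 430 (mod 953)
6^16 = (6^8)^2 ≡ 430^2 = 184900 ≡ 18 (mod 953)
6^32 = (6^16)^2 ≡ 18^2 = 324 ≡ 324 (mod 953)
6^49 = 6^32 · 6^16 · 6^1 ≡ 324 · 18 · 6 ≡ 684 (mod 953).
So M = 684. Alice computes K = M^17 mod 953.
684^1 ≡ 684 (mod 953)
684^2 = (684^1)^2 ≡ 684^2 = 467856 ≡ 886 (mod 953)
684^4 = (684^2)^2 ≡ 886^2 = 784996 ≡ 677 (mod 953)
684^8 = (684^4)^2 ≡ 677^2 = 458329 ≡ 889 (mod 953)
684^16 = (684^8)^2 ≡ 889^2 = 790321 ≡ 284 (mod 953)
684^17 = 684^16 · 684^1 ≡ 284 · 684 ≡ 797 (mod 953).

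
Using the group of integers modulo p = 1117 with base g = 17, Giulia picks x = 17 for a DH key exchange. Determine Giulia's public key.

547

Public value = 17^17 (mod 1117).
17^1 ≡ 17 (mod 1117)
17^2 = (17^1)^2 ≡ 17^2 = 289 ≡ 289 (mod 1117)
17^4 = (17^2)^2 ≡ 289^2 = 83521 ≡ 863 (mod 1117)
17^8 = (17^4)^2 ≡ 863^2 = 744769 ≡ 847 (mod 1117)
17^16 = (17^8)^2 ≡ 847^2 = 717409 ≡ 295 (mod 1117)
17^17 = 17^16 · 17^1 ≡ 295 · 17 ≡ 547 (mod 1117).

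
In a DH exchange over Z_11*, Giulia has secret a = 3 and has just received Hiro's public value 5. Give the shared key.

Shared key K = 5^3 mod 11.
5^1 ≡ 5 (mod 11)
5^2 = (5^1)^2 ≡ 5^2 = 25 ≡ 3 (mod 11)
5^3 = 5^2 · 5^1 ≡ 3 · 5 ≡ 4 (mod 11).

4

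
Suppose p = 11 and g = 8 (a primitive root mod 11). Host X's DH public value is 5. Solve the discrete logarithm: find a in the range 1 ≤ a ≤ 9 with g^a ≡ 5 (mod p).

8

Try successive powers of 8 modulo 11:
8^1 ≡ 8
8^2 ≡ 9
8^3 ≡ 6
8^4 ≡ 4
8^5 ≡ 10
8^6 ≡ 3
8^7 ≡ 2
8^8 ≡ 5
Found: a = 8.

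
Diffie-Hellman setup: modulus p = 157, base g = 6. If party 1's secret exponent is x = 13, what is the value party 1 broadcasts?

Public value = 6^13 mod 157.
6^1 ≡ 6 (mod 157)
6^2 = (6^1)^2 ≡ 6^2 = 36 ≡ 36 (mod 157)
6^4 = (6^2)^2 ≡ 36^2 = 1296 ≡ 40 (mod 157)
6^8 = (6^4)^2 ≡ 40^2 = 1600 ≡ 30 (mod 157)
6^13 = 6^8 · 6^4 · 6^1 ≡ 30 · 40 · 6 ≡ 135 (mod 157).

135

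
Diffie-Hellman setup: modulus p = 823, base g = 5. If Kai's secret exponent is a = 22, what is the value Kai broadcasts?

599

Public value = 5^22 (mod 823).
5^1 ≡ 5 (mod 823)
5^2 = (5^1)^2 ≡ 5^2 = 25 ≡ 25 (mod 823)
5^4 = (5^2)^2 ≡ 25^2 = 625 ≡ 625 (mod 823)
5^8 = (5^4)^2 ≡ 625^2 = 390625 ≡ 523 (mod 823)
5^16 = (5^8)^2 ≡ 523^2 = 273529 ≡ 293 (mod 823)
5^22 = 5^16 · 5^4 · 5^2 ≡ 293 · 625 · 25 ≡ 599 (mod 823).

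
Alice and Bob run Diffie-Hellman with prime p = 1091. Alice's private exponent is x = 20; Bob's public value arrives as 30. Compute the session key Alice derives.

Shared key K = 30^20 mod 1091.
30^1 ≡ 30 (mod 1091)
30^2 = (30^1)^2 ≡ 30^2 = 900 ≡ 900 (mod 1091)
30^4 = (30^2)^2 ≡ 900^2 = 810000 ≡ 478 (mod 1091)
30^8 = (30^4)^2 ≡ 478^2 = 228484 ≡ 465 (mod 1091)
30^16 = (30^8)^2 ≡ 465^2 = 216225 ≡ 207 (mod 1091)
30^20 = 30^16 · 30^4 ≡ 207 · 478 ≡ 756 (mod 1091).

756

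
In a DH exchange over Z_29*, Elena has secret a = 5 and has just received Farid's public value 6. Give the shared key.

4

Shared key K = 6^5 mod 29.
6^1 ≡ 6 (mod 29)
6^2 = (6^1)^2 ≡ 6^2 = 36 ≡ 7 (mod 29)
6^4 = (6^2)^2 ≡ 7^2 = 49 ≡ 20 (mod 29)
6^5 = 6^4 · 6^1 ≡ 20 · 6 ≡ 4 (mod 29).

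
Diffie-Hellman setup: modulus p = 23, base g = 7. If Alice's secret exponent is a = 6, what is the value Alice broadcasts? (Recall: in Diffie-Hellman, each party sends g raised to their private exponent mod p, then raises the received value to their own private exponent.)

Public value = 7^6 mod 23.
7^1 ≡ 7 (mod 23)
7^2 = (7^1)^2 ≡ 7^2 = 49 ≡ 3 (mod 23)
7^4 = (7^2)^2 ≡ 3^2 = 9 ≡ 9 (mod 23)
7^6 = 7^4 · 7^2 ≡ 9 · 3 ≡ 4 (mod 23).

4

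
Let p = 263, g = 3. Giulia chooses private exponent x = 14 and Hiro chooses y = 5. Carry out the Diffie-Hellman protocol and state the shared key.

22

Giulia sends A = g^x mod p = 3^14 mod 263.
3^1 ≡ 3 (mod 263)
3^2 = (3^1)^2 ≡ 3^2 = 9 ≡ 9 (mod 263)
3^4 = (3^2)^2 ≡ 9^2 = 81 ≡ 81 (mod 263)
3^8 = (3^4)^2 ≡ 81^2 = 6561 ≡ 249 (mod 263)
3^14 = 3^8 · 3^4 · 3^2 ≡ 249 · 81 · 9 ≡ 51 (mod 263).
So A = 51. Hiro then computes K = A^y mod p = 51^5 mod 263.
51^1 ≡ 51 (mod 263)
51^2 = (51^1)^2 ≡ 51^2 = 2601 ≡ 234 (mod 263)
51^4 = (51^2)^2 ≡ 234^2 = 54756 ≡ 52 (mod 263)
51^5 = 51^4 · 51^1 ≡ 52 · 51 ≡ 22 (mod 263).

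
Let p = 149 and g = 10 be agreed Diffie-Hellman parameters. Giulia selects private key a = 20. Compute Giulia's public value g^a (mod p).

Public value = 10^20 (mod 149).
10^1 ≡ 10 (mod 149)
10^2 = (10^1)^2 ≡ 10^2 = 100 ≡ 100 (mod 149)
10^4 = (10^2)^2 ≡ 100^2 = 10000 ≡ 17 (mod 149)
10^8 = (10^4)^2 ≡ 17^2 = 289 ≡ 140 (mod 149)
10^16 = (10^8)^2 ≡ 140^2 = 19600 ≡ 81 (mod 149)
10^20 = 10^16 · 10^4 ≡ 81 · 17 ≡ 36 (mod 149).

36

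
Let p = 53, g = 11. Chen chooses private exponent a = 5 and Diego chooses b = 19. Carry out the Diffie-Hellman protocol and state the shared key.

40

Chen sends A = g^a mod p = 11^5 mod 53.
11^1 ≡ 11 (mod 53)
11^2 = (11^1)^2 ≡ 11^2 = 121 ≡ 15 (mod 53)
11^4 = (11^2)^2 ≡ 15^2 = 225 ≡ 13 (mod 53)
11^5 = 11^4 · 11^1 ≡ 13 · 11 ≡ 37 (mod 53).
So A = 37. Diego then computes K = A^b mod p = 37^19 mod 53.
37^1 ≡ 37 (mod 53)
37^2 = (37^1)^2 ≡ 37^2 = 1369 ≡ 44 (mod 53)
37^4 = (37^2)^2 ≡ 44^2 = 1936 ≡ 28 (mod 53)
37^8 = (37^4)^2 ≡ 28^2 = 784 ≡ 42 (mod 53)
37^16 = (37^8)^2 ≡ 42^2 = 1764 ≡ 15 (mod 53)
37^19 = 37^16 · 37^2 · 37^1 ≡ 15 · 44 · 37 ≡ 40 (mod 53).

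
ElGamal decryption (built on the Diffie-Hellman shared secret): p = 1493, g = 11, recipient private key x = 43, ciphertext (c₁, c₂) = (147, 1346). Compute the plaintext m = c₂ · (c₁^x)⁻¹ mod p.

Shared mask s = c₁^x mod p = 147^43 mod 1493.
147^1 ≡ 147 (mod 1493)
147^2 = (147^1)^2 ≡ 147^2 = 21609 ≡ 707 (mod 1493)
147^4 = (147^2)^2 ≡ 707^2 = 499849 ≡ 1187 (mod 1493)
147^8 = (147^4)^2 ≡ 1187^2 = 1408969 ≡ 1070 (mod 1493)
147^16 = (147^8)^2 ≡ 1070^2 = 1144900 ≡ 1262 (mod 1493)
147^32 = (147^16)^2 ≡ 1262^2 = 1592644 ≡ 1106 (mod 1493)
147^43 = 147^32 · 147^8 · 147^2 · 147^1 ≡ 1106 · 1070 · 707 · 147 ≡ 1284 (mod 1493).
So s = 1284; s⁻¹ ≡ 50 (mod 1493).
m = c₂ · s⁻¹ mod 1493 = 1346 · 50 mod 1493 = 115.

115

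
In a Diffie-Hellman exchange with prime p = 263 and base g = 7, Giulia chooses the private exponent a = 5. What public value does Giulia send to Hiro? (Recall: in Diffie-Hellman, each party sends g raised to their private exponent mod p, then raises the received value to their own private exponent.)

238

Public value = 7^5 (mod 263).
7^1 ≡ 7 (mod 263)
7^2 = (7^1)^2 ≡ 7^2 = 49 ≡ 49 (mod 263)
7^4 = (7^2)^2 ≡ 49^2 = 2401 ≡ 34 (mod 263)
7^5 = 7^4 · 7^1 ≡ 34 · 7 ≡ 238 (mod 263).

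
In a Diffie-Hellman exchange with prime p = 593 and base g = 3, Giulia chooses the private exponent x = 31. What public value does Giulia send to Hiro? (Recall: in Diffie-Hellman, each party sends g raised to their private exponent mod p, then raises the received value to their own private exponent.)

Public value = 3^{31} \pmod{593}.
3^1 ≡ 3 (mod 593)
3^2 = (3^1)^2 ≡ 3^2 = 9 ≡ 9 (mod 593)
3^4 = (3^2)^2 ≡ 9^2 = 81 ≡ 81 (mod 593)
3^8 = (3^4)^2 ≡ 81^2 = 6561 ≡ 38 (mod 593)
3^16 = (3^8)^2 ≡ 38^2 = 1444 ≡ 258 (mod 593)
3^31 = 3^16 · 3^8 · 3^4 · 3^2 · 3^1 ≡ 258 · 38 · 81 · 9 · 3 ≡ 247 (mod 593).

247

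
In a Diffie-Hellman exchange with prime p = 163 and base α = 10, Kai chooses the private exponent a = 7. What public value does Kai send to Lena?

Public value = 10^7 (mod 163).
10^1 ≡ 10 (mod 163)
10^2 = (10^1)^2 ≡ 10^2 = 100 ≡ 100 (mod 163)
10^4 = (10^2)^2 ≡ 100^2 = 10000 ≡ 57 (mod 163)
10^7 = 10^4 · 10^2 · 10^1 ≡ 57 · 100 · 10 ≡ 113 (mod 163).

113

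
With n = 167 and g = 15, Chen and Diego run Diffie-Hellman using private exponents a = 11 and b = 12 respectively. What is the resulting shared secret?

Chen sends A = g^a mod n = 15^11 mod 167.
15^1 ≡ 15 (mod 167)
15^2 = (15^1)^2 ≡ 15^2 = 225 ≡ 58 (mod 167)
15^4 = (15^2)^2 ≡ 58^2 = 3364 ≡ 24 (mod 167)
15^8 = (15^4)^2 ≡ 24^2 = 576 ≡ 75 (mod 167)
15^11 = 15^8 · 15^2 · 15^1 ≡ 75 · 58 · 15 ≡ 120 (mod 167).
So A = 120. Diego then computes K = A^b mod n = 120^12 mod 167.
120^1 ≡ 120 (mod 167)
120^2 = (120^1)^2 ≡ 120^2 = 14400 ≡ 38 (mod 167)
120^4 = (120^2)^2 ≡ 38^2 = 1444 ≡ 108 (mod 167)
120^8 = (120^4)^2 ≡ 108^2 = 11664 ≡ 141 (mod 167)
120^12 = 120^8 · 120^4 ≡ 141 · 108 ≡ 31 (mod 167).

31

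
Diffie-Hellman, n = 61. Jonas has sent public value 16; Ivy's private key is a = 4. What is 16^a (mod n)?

22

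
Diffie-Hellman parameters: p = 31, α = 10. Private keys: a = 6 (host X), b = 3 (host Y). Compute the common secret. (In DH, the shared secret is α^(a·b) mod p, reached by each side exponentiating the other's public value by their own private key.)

8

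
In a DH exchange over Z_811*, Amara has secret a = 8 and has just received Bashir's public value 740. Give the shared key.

Shared key K = 740^8 mod 811.
740^1 ≡ 740 (mod 811)
740^2 = (740^1)^2 ≡ 740^2 = 547600 ≡ 175 (mod 811)
740^4 = (740^2)^2 ≡ 175^2 = 30625 ≡ 618 (mod 811)
740^8 = (740^4)^2 ≡ 618^2 = 381924 ≡ 754 (mod 811)

754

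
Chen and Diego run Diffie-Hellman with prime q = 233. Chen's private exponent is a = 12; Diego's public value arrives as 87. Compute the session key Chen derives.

58

Shared key K = 87^12 mod 233.
87^1 ≡ 87 (mod 233)
87^2 = (87^1)^2 ≡ 87^2 = 7569 ≡ 113 (mod 233)
87^4 = (87^2)^2 ≡ 113^2 = 12769 ≡ 187 (mod 233)
87^8 = (87^4)^2 ≡ 187^2 = 34969 ≡ 19 (mod 233)
87^12 = 87^8 · 87^4 ≡ 19 · 187 ≡ 58 (mod 233).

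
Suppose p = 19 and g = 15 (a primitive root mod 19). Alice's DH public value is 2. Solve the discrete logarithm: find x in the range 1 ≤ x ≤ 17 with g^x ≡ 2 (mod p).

5

Try successive powers of 15 modulo 19:
15^1 ≡ 15
15^2 ≡ 16
15^3 ≡ 12
15^4 ≡ 9
15^5 ≡ 2
Found: x = 5.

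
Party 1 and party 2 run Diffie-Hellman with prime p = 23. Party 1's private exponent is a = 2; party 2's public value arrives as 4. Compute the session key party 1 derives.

Shared key K = 4^2 mod 23.
4^1 ≡ 4 (mod 23)
4^2 = (4^1)^2 ≡ 4^2 = 16 ≡ 16 (mod 23)

16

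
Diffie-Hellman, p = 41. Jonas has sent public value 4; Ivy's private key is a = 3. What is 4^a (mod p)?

23

Shared key K = 4^3 mod 41.
4^1 ≡ 4 (mod 41)
4^2 = (4^1)^2 ≡ 4^2 = 16 ≡ 16 (mod 41)
4^3 = 4^2 · 4^1 ≡ 16 · 4 ≡ 23 (mod 41).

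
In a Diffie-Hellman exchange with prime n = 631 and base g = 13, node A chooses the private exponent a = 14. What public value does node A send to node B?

Public value = 13^{14} \pmod{631}.
13^1 ≡ 13 (mod 631)
13^2 = (13^1)^2 ≡ 13^2 = 169 ≡ 169 (mod 631)
13^4 = (13^2)^2 ≡ 169^2 = 28561 ≡ 166 (mod 631)
13^8 = (13^4)^2 ≡ 166^2 = 27556 ≡ 423 (mod 631)
13^14 = 13^8 · 13^4 · 13^2 ≡ 423 · 166 · 169 ≡ 256 (mod 631).

256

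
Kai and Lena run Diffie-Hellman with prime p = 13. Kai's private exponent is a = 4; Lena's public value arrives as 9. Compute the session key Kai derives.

9

Shared key K = 9^4 mod 13.
9^1 ≡ 9 (mod 13)
9^2 = (9^1)^2 ≡ 9^2 = 81 ≡ 3 (mod 13)
9^4 = (9^2)^2 ≡ 3^2 = 9 ≡ 9 (mod 13)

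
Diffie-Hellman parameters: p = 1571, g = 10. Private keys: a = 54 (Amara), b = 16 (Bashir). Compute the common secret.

784

Amara sends A = g^a mod p = 10^54 mod 1571.
10^1 ≡ 10 (mod 1571)
10^2 = (10^1)^2 ≡ 10^2 = 100 ≡ 100 (mod 1571)
10^4 = (10^2)^2 ≡ 100^2 = 10000 ≡ 574 (mod 1571)
10^8 = (10^4)^2 ≡ 574^2 = 329476 ≡ 1137 (mod 1571)
10^16 = (10^8)^2 ≡ 1137^2 = 1292769 ≡ 1407 (mod 1571)
10^32 = (10^16)^2 ≡ 1407^2 = 1979649 ≡ 189 (mod 1571)
10^54 = 10^32 · 10^16 · 10^4 · 10^2 ≡ 189 · 1407 · 574 · 100 ≡ 1239 (mod 1571).
So A = 1239. Bashir then computes K = A^b mod p = 1239^16 mod 1571.
1239^1 ≡ 1239 (mod 1571)
1239^2 = (1239^1)^2 ≡ 1239^2 = 1535121 ≡ 254 (mod 1571)
1239^4 = (1239^2)^2 ≡ 254^2 = 64516 ≡ 105 (mod 1571)
1239^8 = (1239^4)^2 ≡ 105^2 = 11025 ≡ 28 (mod 1571)
1239^16 = (1239^8)^2 ≡ 28^2 = 784 ≡ 784 (mod 1571)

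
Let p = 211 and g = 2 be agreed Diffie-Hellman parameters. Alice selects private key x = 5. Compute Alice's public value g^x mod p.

32

Public value = 2^5 mod 211.
2^1 ≡ 2 (mod 211)
2^2 = (2^1)^2 ≡ 2^2 = 4 ≡ 4 (mod 211)
2^4 = (2^2)^2 ≡ 4^2 = 16 ≡ 16 (mod 211)
2^5 = 2^4 · 2^1 ≡ 16 · 2 ≡ 32 (mod 211).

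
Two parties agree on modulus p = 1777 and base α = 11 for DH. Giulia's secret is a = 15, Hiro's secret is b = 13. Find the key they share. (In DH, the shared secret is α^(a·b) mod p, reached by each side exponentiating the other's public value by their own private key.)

Giulia sends A = α^a mod p = 11^15 mod 1777.
11^1 ≡ 11 (mod 1777)
11^2 = (11^1)^2 ≡ 11^2 = 121 ≡ 121 (mod 1777)
11^4 = (11^2)^2 ≡ 121^2 = 14641 ≡ 425 (mod 1777)
11^8 = (11^4)^2 ≡ 425^2 = 180625 ≡ 1148 (mod 1777)
11^15 = 11^8 · 11^4 · 11^2 · 11^1 ≡ 1148 · 425 · 121 · 11 ≡ 912 (mod 1777).
So A = 912. Hiro then computes K = A^b mod p = 912^13 mod 1777.
912^1 ≡ 912 (mod 1777)
912^2 = (912^1)^2 ≡ 912^2 = 831744 ≡ 108 (mod 1777)
912^4 = (912^2)^2 ≡ 108^2 = 11664 ≡ 1002 (mod 1777)
912^8 = (912^4)^2 ≡ 1002^2 = 1004004 ≡ 1776 (mod 1777)
912^13 = 912^8 · 912^4 · 912^1 ≡ 1776 · 1002 · 912 ≡ 1331 (mod 1777).

1331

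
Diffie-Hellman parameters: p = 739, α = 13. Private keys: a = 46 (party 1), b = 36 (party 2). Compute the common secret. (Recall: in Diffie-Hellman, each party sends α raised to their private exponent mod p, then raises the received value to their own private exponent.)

64

Party 2 sends B = α^b mod p = 13^36 mod 739.
13^1 ≡ 13 (mod 739)
13^2 = (13^1)^2 ≡ 13^2 = 169 ≡ 169 (mod 739)
13^4 = (13^2)^2 ≡ 169^2 = 28561 ≡ 479 (mod 739)
13^8 = (13^4)^2 ≡ 479^2 = 229441 ≡ 351 (mod 739)
13^16 = (13^8)^2 ≡ 351^2 = 123201 ≡ 527 (mod 739)
13^32 = (13^16)^2 ≡ 527^2 = 277729 ≡ 604 (mod 739)
13^36 = 13^32 · 13^4 ≡ 604 · 479 ≡ 367 (mod 739).
So B = 367. Party 1 then computes K = B^a mod p = 367^46 mod 739.
367^1 ≡ 367 (mod 739)
367^2 = (367^1)^2 ≡ 367^2 = 134689 ≡ 191 (mod 739)
367^4 = (367^2)^2 ≡ 191^2 = 36481 ≡ 270 (mod 739)
367^8 = (367^4)^2 ≡ 270^2 = 72900 ≡ 478 (mod 739)
367^16 = (367^8)^2 ≡ 478^2 = 228484 ≡ 133 (mod 739)
367^32 = (367^16)^2 ≡ 133^2 = 17689 ≡ 692 (mod 739)
367^46 = 367^32 · 367^8 · 367^4 · 367^2 ≡ 692 · 478 · 270 · 191 ≡ 64 (mod 739).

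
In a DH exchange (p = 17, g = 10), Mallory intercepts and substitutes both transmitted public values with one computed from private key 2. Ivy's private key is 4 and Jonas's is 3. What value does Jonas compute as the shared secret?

9

Jonas receives Mallory's public value M = 10^2 mod 17 instead of the honest one.
10^1 ≡ 10 (mod 17)
10^2 = (10^1)^2 ≡ 10^2 = 100 ≡ 15 (mod 17)
So M = 15. Jonas computes K = M^3 mod 17.
15^1 ≡ 15 (mod 17)
15^2 = (15^1)^2 ≡ 15^2 = 225 ≡ 4 (mod 17)
15^3 = 15^2 · 15^1 ≡ 4 · 15 ≡ 9 (mod 17).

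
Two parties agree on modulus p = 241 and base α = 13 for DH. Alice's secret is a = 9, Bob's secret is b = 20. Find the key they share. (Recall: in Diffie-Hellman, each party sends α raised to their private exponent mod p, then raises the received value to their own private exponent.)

Alice sends A = α^a mod p = 13^9 mod 241.
13^1 ≡ 13 (mod 241)
13^2 = (13^1)^2 ≡ 13^2 = 169 ≡ 169 (mod 241)
13^4 = (13^2)^2 ≡ 169^2 = 28561 ≡ 123 (mod 241)
13^8 = (13^4)^2 ≡ 123^2 = 15129 ≡ 187 (mod 241)
13^9 = 13^8 · 13^1 ≡ 187 · 13 ≡ 21 (mod 241).
So A = 21. Bob then computes K = A^b mod p = 21^20 mod 241.
21^1 ≡ 21 (mod 241)
21^2 = (21^1)^2 ≡ 21^2 = 441 ≡ 200 (mod 241)
21^4 = (21^2)^2 ≡ 200^2 = 40000 ≡ 235 (mod 241)
21^8 = (21^4)^2 ≡ 235^2 = 55225 ≡ 36 (mod 241)
21^16 = (21^8)^2 ≡ 36^2 = 1296 ≡ 91 (mod 241)
21^20 = 21^16 · 21^4 ≡ 91 · 235 ≡ 177 (mod 241).

177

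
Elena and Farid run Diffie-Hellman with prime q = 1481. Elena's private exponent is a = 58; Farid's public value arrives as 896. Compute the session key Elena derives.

364

Shared key K = 896^58 mod 1481.
896^1 ≡ 896 (mod 1481)
896^2 = (896^1)^2 ≡ 896^2 = 802816 ≡ 114 (mod 1481)
896^4 = (896^2)^2 ≡ 114^2 = 12996 ≡ 1148 (mod 1481)
896^8 = (896^4)^2 ≡ 1148^2 = 1317904 ≡ 1295 (mod 1481)
896^16 = (896^8)^2 ≡ 1295^2 = 1677025 ≡ 533 (mod 1481)
896^32 = (896^16)^2 ≡ 533^2 = 284089 ≡ 1218 (mod 1481)
896^58 = 896^32 · 896^16 · 896^8 · 896^2 ≡ 1218 · 533 · 1295 · 114 ≡ 364 (mod 1481).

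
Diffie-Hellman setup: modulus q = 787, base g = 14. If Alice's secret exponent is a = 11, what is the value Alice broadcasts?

Public value = 14^11 (mod 787).
14^1 ≡ 14 (mod 787)
14^2 = (14^1)^2 ≡ 14^2 = 196 ≡ 196 (mod 787)
14^4 = (14^2)^2 ≡ 196^2 = 38416 ≡ 640 (mod 787)
14^8 = (14^4)^2 ≡ 640^2 = 409600 ≡ 360 (mod 787)
14^11 = 14^8 · 14^2 · 14^1 ≡ 360 · 196 · 14 ≡ 155 (mod 787).

155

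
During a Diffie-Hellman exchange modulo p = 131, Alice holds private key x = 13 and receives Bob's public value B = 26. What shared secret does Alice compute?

73

Shared key K = 26^13 mod 131.
26^1 ≡ 26 (mod 131)
26^2 = (26^1)^2 ≡ 26^2 = 676 ≡ 21 (mod 131)
26^4 = (26^2)^2 ≡ 21^2 = 441 ≡ 48 (mod 131)
26^8 = (26^4)^2 ≡ 48^2 = 2304 ≡ 77 (mod 131)
26^13 = 26^8 · 26^4 · 26^1 ≡ 77 · 48 · 26 ≡ 73 (mod 131).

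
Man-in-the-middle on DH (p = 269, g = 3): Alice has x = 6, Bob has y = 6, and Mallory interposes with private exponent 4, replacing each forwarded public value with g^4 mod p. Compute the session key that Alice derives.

Alice receives Mallory's public value M = 3^4 mod 269 instead of the honest one.
3^1 ≡ 3 (mod 269)
3^2 = (3^1)^2 ≡ 3^2 = 9 ≡ 9 (mod 269)
3^4 = (3^2)^2 ≡ 9^2 = 81 ≡ 81 (mod 269)
So M = 81. Alice computes K = M^6 mod 269.
81^1 ≡ 81 (mod 269)
81^2 = (81^1)^2 ≡ 81^2 = 6561 ≡ 105 (mod 269)
81^4 = (81^2)^2 ≡ 105^2 = 11025 ≡ 265 (mod 269)
81^6 = 81^4 · 81^2 ≡ 265 · 105 ≡ 118 (mod 269).

118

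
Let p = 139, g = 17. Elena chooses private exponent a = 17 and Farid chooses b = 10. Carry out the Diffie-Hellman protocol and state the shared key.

Elena sends A = g^a mod p = 17^17 mod 139.
17^1 ≡ 17 (mod 139)
17^2 = (17^1)^2 ≡ 17^2 = 289 ≡ 11 (mod 139)
17^4 = (17^2)^2 ≡ 11^2 = 121 ≡ 121 (mod 139)
17^8 = (17^4)^2 ≡ 121^2 = 14641 ≡ 46 (mod 139)
17^16 = (17^8)^2 ≡ 46^2 = 2116 ≡ 31 (mod 139)
17^17 = 17^16 · 17^1 ≡ 31 · 17 ≡ 110 (mod 139).
So A = 110. Farid then computes K = A^b mod p = 110^10 mod 139.
110^1 ≡ 110 (mod 139)
110^2 = (110^1)^2 ≡ 110^2 = 12100 ≡ 7 (mod 139)
110^4 = (110^2)^2 ≡ 7^2 = 49 ≡ 49 (mod 139)
110^8 = (110^4)^2 ≡ 49^2 = 2401 ≡ 38 (mod 139)
110^10 = 110^8 · 110^2 ≡ 38 · 7 ≡ 127 (mod 139).

127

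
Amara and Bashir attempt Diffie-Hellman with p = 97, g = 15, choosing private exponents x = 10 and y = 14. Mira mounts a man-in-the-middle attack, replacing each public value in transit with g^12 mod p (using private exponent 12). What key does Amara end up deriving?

Amara receives Mira's public value M = 15^12 mod 97 instead of the honest one.
15^1 ≡ 15 (mod 97)
15^2 = (15^1)^2 ≡ 15^2 = 225 ≡ 31 (mod 97)
15^4 = (15^2)^2 ≡ 31^2 = 961 ≡ 88 (mod 97)
15^8 = (15^4)^2 ≡ 88^2 = 7744 ≡ 81 (mod 97)
15^12 = 15^8 · 15^4 ≡ 81 · 88 ≡ 47 (mod 97).
So M = 47. Amara computes K = M^10 mod 97.
47^1 ≡ 47 (mod 97)
47^2 = (47^1)^2 ≡ 47^2 = 2209 ≡ 75 (mod 97)
47^4 = (47^2)^2 ≡ 75^2 = 5625 ≡ 96 (mod 97)
47^8 = (47^4)^2 ≡ 96^2 = 9216 ≡ 1 (mod 97)
47^10 = 47^8 · 47^2 ≡ 1 · 75 ≡ 75 (mod 97).

75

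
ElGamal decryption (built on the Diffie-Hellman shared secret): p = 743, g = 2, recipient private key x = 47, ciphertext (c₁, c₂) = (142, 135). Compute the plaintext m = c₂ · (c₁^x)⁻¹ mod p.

Shared mask s = c₁^x mod p = 142^47 mod 743.
142^1 ≡ 142 (mod 743)
142^2 = (142^1)^2 ≡ 142^2 = 20164 ≡ 103 (mod 743)
142^4 = (142^2)^2 ≡ 103^2 = 10609 ≡ 207 (mod 743)
142^8 = (142^4)^2 ≡ 207^2 = 42849 ≡ 498 (mod 743)
142^16 = (142^8)^2 ≡ 498^2 = 248004 ≡ 585 (mod 743)
142^32 = (142^16)^2 ≡ 585^2 = 342225 ≡ 445 (mod 743)
142^47 = 142^32 · 142^8 · 142^4 · 142^2 · 142^1 ≡ 445 · 498 · 207 · 103 · 142 ≡ 206 (mod 743).
So s = 206; s⁻¹ ≡ 422 (mod 743).
m = c₂ · s⁻¹ mod 743 = 135 · 422 mod 743 = 502.

502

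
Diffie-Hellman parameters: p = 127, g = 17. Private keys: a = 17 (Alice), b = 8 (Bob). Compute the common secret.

Bob sends B = g^b mod p = 17^8 mod 127.
17^1 ≡ 17 (mod 127)
17^2 = (17^1)^2 ≡ 17^2 = 289 ≡ 35 (mod 127)
17^4 = (17^2)^2 ≡ 35^2 = 1225 ≡ 82 (mod 127)
17^8 = (17^4)^2 ≡ 82^2 = 6724 ≡ 120 (mod 127)
So B = 120. Alice then computes K = B^a mod p = 120^17 mod 127.
120^1 ≡ 120 (mod 127)
120^2 = (120^1)^2 ≡ 120^2 = 14400 ≡ 49 (mod 127)
120^4 = (120^2)^2 ≡ 49^2 = 2401 ≡ 115 (mod 127)
120^8 = (120^4)^2 ≡ 115^2 = 13225 ≡ 17 (mod 127)
120^16 = (120^8)^2 ≡ 17^2 = 289 ≡ 35 (mod 127)
120^17 = 120^16 · 120^1 ≡ 35 · 120 ≡ 9 (mod 127).

9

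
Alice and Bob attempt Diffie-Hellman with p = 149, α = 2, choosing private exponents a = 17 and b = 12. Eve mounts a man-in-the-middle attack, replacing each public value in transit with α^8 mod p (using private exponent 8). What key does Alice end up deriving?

49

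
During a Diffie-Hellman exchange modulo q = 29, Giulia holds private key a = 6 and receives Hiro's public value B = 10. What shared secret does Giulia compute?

Shared key K = 10^6 mod 29.
10^1 ≡ 10 (mod 29)
10^2 = (10^1)^2 ≡ 10^2 = 100 ≡ 13 (mod 29)
10^4 = (10^2)^2 ≡ 13^2 = 169 ≡ 24 (mod 29)
10^6 = 10^4 · 10^2 ≡ 24 · 13 ≡ 22 (mod 29).

22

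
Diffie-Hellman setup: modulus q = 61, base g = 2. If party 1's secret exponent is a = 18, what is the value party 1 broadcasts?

Public value = 2^18 (mod 61).
2^1 ≡ 2 (mod 61)
2^2 = (2^1)^2 ≡ 2^2 = 4 ≡ 4 (mod 61)
2^4 = (2^2)^2 ≡ 4^2 = 16 ≡ 16 (mod 61)
2^8 = (2^4)^2 ≡ 16^2 = 256 ≡ 12 (mod 61)
2^16 = (2^8)^2 ≡ 12^2 = 144 ≡ 22 (mod 61)
2^18 = 2^16 · 2^2 ≡ 22 · 4 ≡ 27 (mod 61).

27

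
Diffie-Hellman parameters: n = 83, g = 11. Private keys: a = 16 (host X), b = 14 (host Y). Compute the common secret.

51

Host Y sends B = g^b mod n = 11^14 mod 83.
11^1 ≡ 11 (mod 83)
11^2 = (11^1)^2 ≡ 11^2 = 121 ≡ 38 (mod 83)
11^4 = (11^2)^2 ≡ 38^2 = 1444 ≡ 33 (mod 83)
11^8 = (11^4)^2 ≡ 33^2 = 1089 ≡ 10 (mod 83)
11^14 = 11^8 · 11^4 · 11^2 ≡ 10 · 33 · 38 ≡ 7 (mod 83).
So B = 7. Host X then computes K = B^a mod n = 7^16 mod 83.
7^1 ≡ 7 (mod 83)
7^2 = (7^1)^2 ≡ 7^2 = 49 ≡ 49 (mod 83)
7^4 = (7^2)^2 ≡ 49^2 = 2401 ≡ 77 (mod 83)
7^8 = (7^4)^2 ≡ 77^2 = 5929 ≡ 36 (mod 83)
7^16 = (7^8)^2 ≡ 36^2 = 1296 ≡ 51 (mod 83)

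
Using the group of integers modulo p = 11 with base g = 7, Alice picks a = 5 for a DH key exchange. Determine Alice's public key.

Public value = 7^{5} \pmod{11}.
7^1 ≡ 7 (mod 11)
7^2 = (7^1)^2 ≡ 7^2 = 49 ≡ 5 (mod 11)
7^4 = (7^2)^2 ≡ 5^2 = 25 ≡ 3 (mod 11)
7^5 = 7^4 · 7^1 ≡ 3 · 7 ≡ 10 (mod 11).

10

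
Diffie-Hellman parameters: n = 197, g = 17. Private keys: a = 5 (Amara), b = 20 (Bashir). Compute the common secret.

105

Bashir sends B = g^b mod n = 17^20 mod 197.
17^1 ≡ 17 (mod 197)
17^2 = (17^1)^2 ≡ 17^2 = 289 ≡ 92 (mod 197)
17^4 = (17^2)^2 ≡ 92^2 = 8464 ≡ 190 (mod 197)
17^8 = (17^4)^2 ≡ 190^2 = 36100 ≡ 49 (mod 197)
17^16 = (17^8)^2 ≡ 49^2 = 2401 ≡ 37 (mod 197)
17^20 = 17^16 · 17^4 ≡ 37 · 190 ≡ 135 (mod 197).
So B = 135. Amara then computes K = B^a mod n = 135^5 mod 197.
135^1 ≡ 135 (mod 197)
135^2 = (135^1)^2 ≡ 135^2 = 18225 ≡ 101 (mod 197)
135^4 = (135^2)^2 ≡ 101^2 = 10201 ≡ 154 (mod 197)
135^5 = 135^4 · 135^1 ≡ 154 · 135 ≡ 105 (mod 197).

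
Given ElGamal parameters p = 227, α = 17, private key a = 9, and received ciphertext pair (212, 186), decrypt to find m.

Shared mask s = c₁^a mod p = 212^9 mod 227.
212^1 ≡ 212 (mod 227)
212^2 = (212^1)^2 ≡ 212^2 = 44944 ≡ 225 (mod 227)
212^4 = (212^2)^2 ≡ 225^2 = 50625 ≡ 4 (mod 227)
212^8 = (212^4)^2 ≡ 4^2 = 16 ≡ 16 (mod 227)
212^9 = 212^8 · 212^1 ≡ 16 · 212 ≡ 214 (mod 227).
So s = 214; s⁻¹ ≡ 192 (mod 227).
m = c₂ · s⁻¹ mod 227 = 186 · 192 mod 227 = 73.

73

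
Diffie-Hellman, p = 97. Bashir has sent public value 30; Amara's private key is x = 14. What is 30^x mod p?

79

Shared key K = 30^14 mod 97.
30^1 ≡ 30 (mod 97)
30^2 = (30^1)^2 ≡ 30^2 = 900 ≡ 27 (mod 97)
30^4 = (30^2)^2 ≡ 27^2 = 729 ≡ 50 (mod 97)
30^8 = (30^4)^2 ≡ 50^2 = 2500 ≡ 75 (mod 97)
30^14 = 30^8 · 30^4 · 30^2 ≡ 75 · 50 · 27 ≡ 79 (mod 97).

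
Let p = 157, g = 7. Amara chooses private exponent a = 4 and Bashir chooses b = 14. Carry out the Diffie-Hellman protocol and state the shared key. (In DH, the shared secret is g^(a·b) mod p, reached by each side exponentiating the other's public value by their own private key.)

46

Bashir sends B = g^b mod p = 7^14 mod 157.
7^1 ≡ 7 (mod 157)
7^2 = (7^1)^2 ≡ 7^2 = 49 ≡ 49 (mod 157)
7^4 = (7^2)^2 ≡ 49^2 = 2401 ≡ 46 (mod 157)
7^8 = (7^4)^2 ≡ 46^2 = 2116 ≡ 75 (mod 157)
7^14 = 7^8 · 7^4 · 7^2 ≡ 75 · 46 · 49 ≡ 118 (mod 157).
So B = 118. Amara then computes K = B^a mod p = 118^4 mod 157.
118^1 ≡ 118 (mod 157)
118^2 = (118^1)^2 ≡ 118^2 = 13924 ≡ 108 (mod 157)
118^4 = (118^2)^2 ≡ 108^2 = 11664 ≡ 46 (mod 157)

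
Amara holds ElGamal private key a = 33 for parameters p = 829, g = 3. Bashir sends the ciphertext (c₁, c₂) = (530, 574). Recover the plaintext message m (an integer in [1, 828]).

361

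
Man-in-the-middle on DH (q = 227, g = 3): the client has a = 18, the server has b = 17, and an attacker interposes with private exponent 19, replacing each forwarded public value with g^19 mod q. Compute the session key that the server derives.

53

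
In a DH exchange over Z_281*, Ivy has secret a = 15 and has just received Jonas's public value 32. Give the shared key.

Shared key K = 32^15 mod 281.
32^1 ≡ 32 (mod 281)
32^2 = (32^1)^2 ≡ 32^2 = 1024 ≡ 181 (mod 281)
32^4 = (32^2)^2 ≡ 181^2 = 32761 ≡ 165 (mod 281)
32^8 = (32^4)^2 ≡ 165^2 = 27225 ≡ 249 (mod 281)
32^15 = 32^8 · 32^4 · 32^2 · 32^1 ≡ 249 · 165 · 181 · 32 ≡ 32 (mod 281).

32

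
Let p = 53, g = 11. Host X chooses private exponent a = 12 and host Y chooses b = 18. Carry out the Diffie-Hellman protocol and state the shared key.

10

Host Y sends B = g^b mod p = 11^18 mod 53.
11^1 ≡ 11 (mod 53)
11^2 = (11^1)^2 ≡ 11^2 = 121 ≡ 15 (mod 53)
11^4 = (11^2)^2 ≡ 15^2 = 225 ≡ 13 (mod 53)
11^8 = (11^4)^2 ≡ 13^2 = 169 ≡ 10 (mod 53)
11^16 = (11^8)^2 ≡ 10^2 = 100 ≡ 47 (mod 53)
11^18 = 11^16 · 11^2 ≡ 47 · 15 ≡ 16 (mod 53).
So B = 16. Host X then computes K = B^a mod p = 16^12 mod 53.
16^1 ≡ 16 (mod 53)
16^2 = (16^1)^2 ≡ 16^2 = 256 ≡ 44 (mod 53)
16^4 = (16^2)^2 ≡ 44^2 = 1936 ≡ 28 (mod 53)
16^8 = (16^4)^2 ≡ 28^2 = 784 ≡ 42 (mod 53)
16^12 = 16^8 · 16^4 ≡ 42 · 28 ≡ 10 (mod 53).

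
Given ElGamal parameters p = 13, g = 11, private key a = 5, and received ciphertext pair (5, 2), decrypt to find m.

3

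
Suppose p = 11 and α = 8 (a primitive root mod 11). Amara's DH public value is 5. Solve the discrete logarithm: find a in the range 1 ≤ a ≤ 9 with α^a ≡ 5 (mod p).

Try successive powers of 8 modulo 11:
8^1 ≡ 8
8^2 ≡ 9
8^3 ≡ 6
8^4 ≡ 4
8^5 ≡ 10
8^6 ≡ 3
8^7 ≡ 2
8^8 ≡ 5
Found: a = 8.

8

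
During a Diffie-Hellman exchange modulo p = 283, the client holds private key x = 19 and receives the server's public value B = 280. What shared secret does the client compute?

Shared key K = 280^19 mod 283.
280^1 ≡ 280 (mod 283)
280^2 = (280^1)^2 ≡ 280^2 = 78400 ≡ 9 (mod 283)
280^4 = (280^2)^2 ≡ 9^2 = 81 ≡ 81 (mod 283)
280^8 = (280^4)^2 ≡ 81^2 = 6561 ≡ 52 (mod 283)
280^16 = (280^8)^2 ≡ 52^2 = 2704 ≡ 157 (mod 283)
280^19 = 280^16 · 280^2 · 280^1 ≡ 157 · 9 · 280 ≡ 6 (mod 283).

6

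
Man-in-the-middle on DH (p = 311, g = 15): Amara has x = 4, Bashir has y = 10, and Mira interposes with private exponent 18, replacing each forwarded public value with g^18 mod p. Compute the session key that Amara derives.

105

Amara receives Mira's public value M = 15^18 mod 311 instead of the honest one.
15^1 ≡ 15 (mod 311)
15^2 = (15^1)^2 ≡ 15^2 = 225 ≡ 225 (mod 311)
15^4 = (15^2)^2 ≡ 225^2 = 50625 ≡ 243 (mod 311)
15^8 = (15^4)^2 ≡ 243^2 = 59049 ≡ 270 (mod 311)
15^16 = (15^8)^2 ≡ 270^2 = 72900 ≡ 126 (mod 311)
15^18 = 15^16 · 15^2 ≡ 126 · 225 ≡ 49 (mod 311).
So M = 49. Amara computes K = M^4 mod 311.
49^1 ≡ 49 (mod 311)
49^2 = (49^1)^2 ≡ 49^2 = 2401 ≡ 224 (mod 311)
49^4 = (49^2)^2 ≡ 224^2 = 50176 ≡ 105 (mod 311)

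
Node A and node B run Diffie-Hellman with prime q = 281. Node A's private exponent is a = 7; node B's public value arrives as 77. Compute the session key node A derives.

Shared key K = 77^7 mod 281.
77^1 ≡ 77 (mod 281)
77^2 = (77^1)^2 ≡ 77^2 = 5929 ≡ 28 (mod 281)
77^4 = (77^2)^2 ≡ 28^2 = 784 ≡ 222 (mod 281)
77^7 = 77^4 · 77^2 · 77^1 ≡ 222 · 28 · 77 ≡ 89 (mod 281).

89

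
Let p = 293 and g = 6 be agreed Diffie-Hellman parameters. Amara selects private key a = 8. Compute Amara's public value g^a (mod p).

140

Public value = 6^8 (mod 293).
6^1 ≡ 6 (mod 293)
6^2 = (6^1)^2 ≡ 6^2 = 36 ≡ 36 (mod 293)
6^4 = (6^2)^2 ≡ 36^2 = 1296 ≡ 124 (mod 293)
6^8 = (6^4)^2 ≡ 124^2 = 15376 ≡ 140 (mod 293)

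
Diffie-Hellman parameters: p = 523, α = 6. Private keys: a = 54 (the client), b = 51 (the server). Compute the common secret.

The server sends B = α^b mod p = 6^51 mod 523.
6^1 ≡ 6 (mod 523)
6^2 = (6^1)^2 ≡ 6^2 = 36 ≡ 36 (mod 523)
6^4 = (6^2)^2 ≡ 36^2 = 1296 ≡ 250 (mod 523)
6^8 = (6^4)^2 ≡ 250^2 = 62500 ≡ 263 (mod 523)
6^16 = (6^8)^2 ≡ 263^2 = 69169 ≡ 133 (mod 523)
6^32 = (6^16)^2 ≡ 133^2 = 17689 ≡ 430 (mod 523)
6^51 = 6^32 · 6^16 · 6^2 · 6^1 ≡ 430 · 133 · 36 · 6 ≡ 303 (mod 523).
So B = 303. The client then computes K = B^a mod p = 303^54 mod 523.
303^1 ≡ 303 (mod 523)
303^2 = (303^1)^2 ≡ 303^2 = 91809 ≡ 284 (mod 523)
303^4 = (303^2)^2 ≡ 284^2 = 80656 ≡ 114 (mod 523)
303^8 = (303^4)^2 ≡ 114^2 = 12996 ≡ 444 (mod 523)
303^16 = (303^8)^2 ≡ 444^2 = 197136 ≡ 488 (mod 523)
303^32 = (303^16)^2 ≡ 488^2 = 238144 ≡ 179 (mod 523)
303^54 = 303^32 · 303^16 · 303^4 · 303^2 ≡ 179 · 488 · 114 · 284 ≡ 496 (mod 523).

496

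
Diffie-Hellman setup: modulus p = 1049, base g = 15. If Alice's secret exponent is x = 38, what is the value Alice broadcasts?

246

Public value = 15^38 mod 1049.
15^1 ≡ 15 (mod 1049)
15^2 = (15^1)^2 ≡ 15^2 = 225 ≡ 225 (mod 1049)
15^4 = (15^2)^2 ≡ 225^2 = 50625 ≡ 273 (mod 1049)
15^8 = (15^4)^2 ≡ 273^2 = 74529 ≡ 50 (mod 1049)
15^16 = (15^8)^2 ≡ 50^2 = 2500 ≡ 402 (mod 1049)
15^32 = (15^16)^2 ≡ 402^2 = 161604 ≡ 58 (mod 1049)
15^38 = 15^32 · 15^4 · 15^2 ≡ 58 · 273 · 225 ≡ 246 (mod 1049).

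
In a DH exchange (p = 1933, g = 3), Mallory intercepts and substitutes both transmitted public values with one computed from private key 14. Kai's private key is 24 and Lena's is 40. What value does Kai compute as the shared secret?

727

Kai receives Mallory's public value M = 3^14 mod 1933 instead of the honest one.
3^1 ≡ 3 (mod 1933)
3^2 = (3^1)^2 ≡ 3^2 = 9 ≡ 9 (mod 1933)
3^4 = (3^2)^2 ≡ 9^2 = 81 ≡ 81 (mod 1933)
3^8 = (3^4)^2 ≡ 81^2 = 6561 ≡ 762 (mod 1933)
3^14 = 3^8 · 3^4 · 3^2 ≡ 762 · 81 · 9 ≡ 727 (mod 1933).
So M = 727. Kai computes K = M^24 mod 1933.
727^1 ≡ 727 (mod 1933)
727^2 = (727^1)^2 ≡ 727^2 = 528529 ≡ 820 (mod 1933)
727^4 = (727^2)^2 ≡ 820^2 = 672400 ≡ 1649 (mod 1933)
727^8 = (727^4)^2 ≡ 1649^2 = 2719201 ≡ 1403 (mod 1933)
727^16 = (727^8)^2 ≡ 1403^2 = 1968409 ≡ 615 (mod 1933)
727^24 = 727^16 · 727^8 ≡ 615 · 1403 ≡ 727 (mod 1933).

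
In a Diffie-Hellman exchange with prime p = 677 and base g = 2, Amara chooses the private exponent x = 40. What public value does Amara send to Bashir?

Public value = 2^40 (mod 677).
2^1 ≡ 2 (mod 677)
2^2 = (2^1)^2 ≡ 2^2 = 4 ≡ 4 (mod 677)
2^4 = (2^2)^2 ≡ 4^2 = 16 ≡ 16 (mod 677)
2^8 = (2^4)^2 ≡ 16^2 = 256 ≡ 256 (mod 677)
2^16 = (2^8)^2 ≡ 256^2 = 65536 ≡ 544 (mod 677)
2^32 = (2^16)^2 ≡ 544^2 = 295936 ≡ 87 (mod 677)
2^40 = 2^32 · 2^8 ≡ 87 · 256 ≡ 608 (mod 677).

608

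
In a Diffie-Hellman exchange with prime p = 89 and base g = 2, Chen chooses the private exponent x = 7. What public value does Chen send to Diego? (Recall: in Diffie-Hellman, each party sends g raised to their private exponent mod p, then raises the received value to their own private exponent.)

39

Public value = 2^7 mod 89.
2^1 ≡ 2 (mod 89)
2^2 = (2^1)^2 ≡ 2^2 = 4 ≡ 4 (mod 89)
2^4 = (2^2)^2 ≡ 4^2 = 16 ≡ 16 (mod 89)
2^7 = 2^4 · 2^2 · 2^1 ≡ 16 · 4 · 2 ≡ 39 (mod 89).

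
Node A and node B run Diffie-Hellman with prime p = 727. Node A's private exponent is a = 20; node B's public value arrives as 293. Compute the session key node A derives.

348

Shared key K = 293^20 mod 727.
293^1 ≡ 293 (mod 727)
293^2 = (293^1)^2 ≡ 293^2 = 85849 ≡ 63 (mod 727)
293^4 = (293^2)^2 ≡ 63^2 = 3969 ≡ 334 (mod 727)
293^8 = (293^4)^2 ≡ 334^2 = 111556 ≡ 325 (mod 727)
293^16 = (293^8)^2 ≡ 325^2 = 105625 ≡ 210 (mod 727)
293^20 = 293^16 · 293^4 ≡ 210 · 334 ≡ 348 (mod 727).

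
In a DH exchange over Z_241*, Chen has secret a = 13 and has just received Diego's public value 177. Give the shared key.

Shared key K = 177^13 mod 241.
177^1 ≡ 177 (mod 241)
177^2 = (177^1)^2 ≡ 177^2 = 31329 ≡ 240 (mod 241)
177^4 = (177^2)^2 ≡ 240^2 = 57600 ≡ 1 (mod 241)
177^8 = (177^4)^2 ≡ 1^2 = 1 ≡ 1 (mod 241)
177^13 = 177^8 · 177^4 · 177^1 ≡ 1 · 1 · 177 ≡ 177 (mod 241).

177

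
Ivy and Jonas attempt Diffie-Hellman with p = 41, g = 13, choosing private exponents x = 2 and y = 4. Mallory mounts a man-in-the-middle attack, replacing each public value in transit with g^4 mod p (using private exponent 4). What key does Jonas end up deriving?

18

Jonas receives Mallory's public value M = 13^4 mod 41 instead of the honest one.
13^1 ≡ 13 (mod 41)
13^2 = (13^1)^2 ≡ 13^2 = 169 ≡ 5 (mod 41)
13^4 = (13^2)^2 ≡ 5^2 = 25 ≡ 25 (mod 41)
So M = 25. Jonas computes K = M^4 mod 41.
25^1 ≡ 25 (mod 41)
25^2 = (25^1)^2 ≡ 25^2 = 625 ≡ 10 (mod 41)
25^4 = (25^2)^2 ≡ 10^2 = 100 ≡ 18 (mod 41)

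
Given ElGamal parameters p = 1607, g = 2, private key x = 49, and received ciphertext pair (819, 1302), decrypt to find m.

1269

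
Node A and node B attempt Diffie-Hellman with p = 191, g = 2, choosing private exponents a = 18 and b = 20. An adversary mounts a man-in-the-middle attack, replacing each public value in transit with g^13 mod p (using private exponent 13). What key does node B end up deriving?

Node B receives an adversary's public value M = 2^13 mod 191 instead of the honest one.
2^1 ≡ 2 (mod 191)
2^2 = (2^1)^2 ≡ 2^2 = 4 ≡ 4 (mod 191)
2^4 = (2^2)^2 ≡ 4^2 = 16 ≡ 16 (mod 191)
2^8 = (2^4)^2 ≡ 16^2 = 256 ≡ 65 (mod 191)
2^13 = 2^8 · 2^4 · 2^1 ≡ 65 · 16 · 2 ≡ 170 (mod 191).
So M = 170. Node B computes K = M^20 mod 191.
170^1 ≡ 170 (mod 191)
170^2 = (170^1)^2 ≡ 170^2 = 28900 ≡ 59 (mod 191)
170^4 = (170^2)^2 ≡ 59^2 = 3481 ≡ 43 (mod 191)
170^8 = (170^4)^2 ≡ 43^2 = 1849 ≡ 130 (mod 191)
170^16 = (170^8)^2 ≡ 130^2 = 16900 ≡ 92 (mod 191)
170^20 = 170^16 · 170^4 ≡ 92 · 43 ≡ 136 (mod 191).

136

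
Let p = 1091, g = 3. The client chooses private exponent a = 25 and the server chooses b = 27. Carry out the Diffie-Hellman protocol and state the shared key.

The server sends B = g^b mod p = 3^27 mod 1091.
3^1 ≡ 3 (mod 1091)
3^2 = (3^1)^2 ≡ 3^2 = 9 ≡ 9 (mod 1091)
3^4 = (3^2)^2 ≡ 9^2 = 81 ≡ 81 (mod 1091)
3^8 = (3^4)^2 ≡ 81^2 = 6561 ≡ 15 (mod 1091)
3^16 = (3^8)^2 ≡ 15^2 = 225 ≡ 225 (mod 1091)
3^27 = 3^16 · 3^8 · 3^2 · 3^1 ≡ 225 · 15 · 9 · 3 ≡ 572 (mod 1091).
So B = 572. The client then computes K = B^a mod p = 572^25 mod 1091.
572^1 ≡ 572 (mod 1091)
572^2 = (572^1)^2 ≡ 572^2 = 327184 ≡ 975 (mod 1091)
572^4 = (572^2)^2 ≡ 975^2 = 950625 ≡ 364 (mod 1091)
572^8 = (572^4)^2 ≡ 364^2 = 132496 ≡ 485 (mod 1091)
572^16 = (572^8)^2 ≡ 485^2 = 235225 ≡ 660 (mod 1091)
572^25 = 572^16 · 572^8 · 572^1 ≡ 660 · 485 · 572 ≡ 125 (mod 1091).

125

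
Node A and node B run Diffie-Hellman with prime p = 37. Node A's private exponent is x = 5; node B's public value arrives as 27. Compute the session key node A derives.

11

Shared key K = 27^5 mod 37.
27^1 ≡ 27 (mod 37)
27^2 = (27^1)^2 ≡ 27^2 = 729 ≡ 26 (mod 37)
27^4 = (27^2)^2 ≡ 26^2 = 676 ≡ 10 (mod 37)
27^5 = 27^4 · 27^1 ≡ 10 · 27 ≡ 11 (mod 37).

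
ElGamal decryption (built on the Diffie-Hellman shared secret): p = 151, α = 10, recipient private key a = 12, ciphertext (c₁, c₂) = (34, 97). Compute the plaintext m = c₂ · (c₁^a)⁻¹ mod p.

95

Shared mask s = c₁^a mod p = 34^12 mod 151.
34^1 ≡ 34 (mod 151)
34^2 = (34^1)^2 ≡ 34^2 = 1156 ≡ 99 (mod 151)
34^4 = (34^2)^2 ≡ 99^2 = 9801 ≡ 137 (mod 151)
34^8 = (34^4)^2 ≡ 137^2 = 18769 ≡ 45 (mod 151)
34^12 = 34^8 · 34^4 ≡ 45 · 137 ≡ 125 (mod 151).
So s = 125; s⁻¹ ≡ 29 (mod 151).
m = c₂ · s⁻¹ mod 151 = 97 · 29 mod 151 = 95.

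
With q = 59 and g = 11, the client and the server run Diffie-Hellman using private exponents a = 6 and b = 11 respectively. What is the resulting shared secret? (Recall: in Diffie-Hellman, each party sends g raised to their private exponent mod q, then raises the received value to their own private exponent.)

The server sends B = g^b mod q = 11^11 mod 59.
11^1 ≡ 11 (mod 59)
11^2 = (11^1)^2 ≡ 11^2 = 121 ≡ 3 (mod 59)
11^4 = (11^2)^2 ≡ 3^2 = 9 ≡ 9 (mod 59)
11^8 = (11^4)^2 ≡ 9^2 = 81 ≡ 22 (mod 59)
11^11 = 11^8 · 11^2 · 11^1 ≡ 22 · 3 · 11 ≡ 18 (mod 59).
So B = 18. The client then computes K = B^a mod q = 18^6 mod 59.
18^1 ≡ 18 (mod 59)
18^2 = (18^1)^2 ≡ 18^2 = 324 ≡ 29 (mod 59)
18^4 = (18^2)^2 ≡ 29^2 = 841 ≡ 15 (mod 59)
18^6 = 18^4 · 18^2 ≡ 15 · 29 ≡ 22 (mod 59).

22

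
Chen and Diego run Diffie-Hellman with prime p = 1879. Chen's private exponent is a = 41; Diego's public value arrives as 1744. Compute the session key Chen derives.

Shared key K = 1744^41 mod 1879.
1744^1 ≡ 1744 (mod 1879)
1744^2 = (1744^1)^2 ≡ 1744^2 = 3041536 ≡ 1314 (mod 1879)
1744^4 = (1744^2)^2 ≡ 1314^2 = 1726596 ≡ 1674 (mod 1879)
1744^8 = (1744^4)^2 ≡ 1674^2 = 2802276 ≡ 687 (mod 1879)
1744^16 = (1744^8)^2 ≡ 687^2 = 471969 ≡ 340 (mod 1879)
1744^32 = (1744^16)^2 ≡ 340^2 = 115600 ≡ 981 (mod 1879)
1744^41 = 1744^32 · 1744^8 · 1744^1 ≡ 981 · 687 · 1744 ≡ 214 (mod 1879).

214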